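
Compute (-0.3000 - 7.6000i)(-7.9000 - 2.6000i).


Real = -0.3*(-7.9) - (-7.6)*(-2.6) = 2.37 - 19.76 = -17.39
Imag = -0.3*(-2.6) - (7.9)*(-7.6) = 0.78 + 60.04 = 60.82

-17.3900 + 60.8200i


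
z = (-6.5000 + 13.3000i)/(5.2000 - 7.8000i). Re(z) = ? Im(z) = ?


Multiply by conjugate: (-6.5000 + 13.3000i)(5.2000 + 7.8000i) / (5.2^2 + (-7.8)^2)
Numerator real = -6.5*5.2 + 13.3*(-7.8) = -137.54
Numerator imag = 13.3*5.2 - (-6.5)*(-7.8) = 18.46
Denominator = 87.88
Re(z) = -137.54/87.88 = -1.5651
Im(z) = 18.46/87.88 = 0.2101

Re(z) = -1.5651, Im(z) = 0.2101


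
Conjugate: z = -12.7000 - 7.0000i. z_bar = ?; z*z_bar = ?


z_bar = -12.7000 + 7.0000i
z*z_bar = (-12.7)^2 + (-7)^2 = 161.29 + 49 = 210.29

z_bar = -12.7000 + 7.0000i, z*z_bar = 210.29


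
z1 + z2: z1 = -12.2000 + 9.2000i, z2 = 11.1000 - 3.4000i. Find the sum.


Real: -12.2 + 11.1 = -1.1
Imag: 9.2 - 3.4 = 5.8

-1.1000 + 5.8000i


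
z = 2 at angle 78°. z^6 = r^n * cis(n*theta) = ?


r^6 = 2^6 = 64
n*theta = 6*78° = 468° = 108° (mod 360)
a = 64*cos(108°) = -19.7771
b = 64*sin(108°) = 60.8676

64 cis(108°) = -19.7771 + 60.8676i


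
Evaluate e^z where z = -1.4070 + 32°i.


e^-1.4070 = 0.2449
cos(32°) = 0.848
sin(32°) = 0.5299
Real = 0.2449*0.848 = 0.2077
Imag = 0.2449*0.5299 = 0.1298

0.2077 + 0.1298i


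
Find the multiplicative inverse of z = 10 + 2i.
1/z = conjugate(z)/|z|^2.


|z|^2 = 100+4 = 104
1/z = (10 - 2i)/104

1/z = 0.0962 - 0.0192i


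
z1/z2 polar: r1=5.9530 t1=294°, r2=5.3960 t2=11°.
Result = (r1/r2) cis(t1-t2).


r = 5.9530 / 5.3960 = 1.1032
theta = 294° - 11° = 283° = 283° (mod 360)

1.1032 cis(283°)


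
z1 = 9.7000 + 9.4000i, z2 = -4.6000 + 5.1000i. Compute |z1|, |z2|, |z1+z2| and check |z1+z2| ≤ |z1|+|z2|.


|z1| = sqrt(9.7^2 + 9.4^2) = sqrt(182.45) = 13.5074
|z2| = sqrt((-4.6)^2 + 5.1^2) = sqrt(47.17) = 6.8680
z1+z2 = 5.1000 + 14.5000i
|z1+z2| = sqrt(236.26) = 15.3708
|z1|+|z2| = 13.5074 + 6.8680 = 20.3754

|z1+z2| = 15.3708 ≤ |z1|+|z2| = 20.3754 (verified)


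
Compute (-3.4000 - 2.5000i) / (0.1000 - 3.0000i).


Conjugate of z2 = 0.1000 + 3.0000i
Numerator: (-3.4000 - 2.5000i)(0.1000 + 3.0000i) = 7.1600 - 10.4500i
Denominator: 0.1^2 + (-3)^2 = 9.01
Result = (7.1600 - 10.4500i)/9.01

0.7947 - 1.1598i


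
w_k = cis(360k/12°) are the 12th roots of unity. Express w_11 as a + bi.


Angle = 360*11/12 = 330°
a = cos(330°) = 0.8660
b = sin(330°) = -0.5000

0.8660 - 0.5000i


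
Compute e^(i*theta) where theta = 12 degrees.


cos(12°) = 0.9781
sin(12°) = 0.2079

e^(i*12°) = 0.9781 + 0.2079i


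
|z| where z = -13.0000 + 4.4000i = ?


|z| = sqrt((-13)^2 + 4.4^2) = sqrt(169 + 19.36) = sqrt(188.36) = 13.7244

|z| = 13.7244


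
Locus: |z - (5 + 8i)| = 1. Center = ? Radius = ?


|z - z0| = r is a circle with center z0 and radius r.
Center = (5, 8), radius = 1

Circle with center (5, 8) and radius 1


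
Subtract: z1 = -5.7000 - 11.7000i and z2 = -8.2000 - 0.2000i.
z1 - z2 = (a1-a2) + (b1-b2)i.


Real: -5.7 + 8.2 = 2.5
Imag: -11.7 + 0.2 = -11.5

2.5000 - 11.5000i


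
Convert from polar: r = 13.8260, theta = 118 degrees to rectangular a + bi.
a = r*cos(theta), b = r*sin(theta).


a = 13.8260*cos(118°) = 13.8260*(-0.46947) = -6.4909
b = 13.8260*sin(118°) = 13.8260*0.882948 = 12.2076

-6.4909 + 12.2076i


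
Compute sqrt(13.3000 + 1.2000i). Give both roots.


|z| = sqrt(176.89+1.44) = 13.3540
sqrt((|z|+a)/2) = sqrt((13.3540+13.3)/2) = sqrt(13.3270) = 3.6506
sqrt((|z|-a)/2) = sqrt((13.3540-13.3)/2) = sqrt(0.0270) = 0.1644

±(3.6506 + 0.1644i) i.e. 3.6506 + 0.1644i and -3.6506 - 0.1644i


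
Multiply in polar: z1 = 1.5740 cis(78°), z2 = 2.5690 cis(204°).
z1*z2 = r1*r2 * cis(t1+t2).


r = 1.5740 * 2.5690 = 4.0436
theta = 78° + 204° = 282° = 282° (mod 360)

4.0436 cis(282°)


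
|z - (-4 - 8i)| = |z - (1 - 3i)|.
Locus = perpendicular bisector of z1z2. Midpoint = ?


Equal distances means the locus is the perpendicular bisector of z1 and z2.
Midpoint = ((-4+1)/2, (-8+(-3))/2) = (-1.5000, -5.5000)

Perpendicular bisector through (-1.5000, -5.5000)


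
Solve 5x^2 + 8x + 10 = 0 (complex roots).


disc = 8^2 - 4*5*10 = 64 - 200 = -136
sqrt(|disc|) = sqrt(136) = 11.6619
Real part = -8/(2*5) = -0.8000
Imag part = 11.6619/(2*5) = 1.1662

-0.8000 ± 1.1662i


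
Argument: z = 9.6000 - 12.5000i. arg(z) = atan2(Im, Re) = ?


Re = 9.6, Im = -12.5
arg = atan2(-12.5, 9.6) = -52.4757 degrees

arg(z) = -52.4757 degrees


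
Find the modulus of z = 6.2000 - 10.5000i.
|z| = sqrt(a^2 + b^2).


|z| = sqrt(6.2^2 + (-10.5)^2) = sqrt(38.44 + 110.25) = sqrt(148.69) = 12.1939

|z| = 12.1939


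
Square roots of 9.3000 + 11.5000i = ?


|z| = sqrt(86.49+132.25) = 14.7899
sqrt((|z|+a)/2) = sqrt((14.7899+9.3)/2) = sqrt(12.0449) = 3.4706
sqrt((|z|-a)/2) = sqrt((14.7899-9.3)/2) = sqrt(2.7449) = 1.6568

±(3.4706 + 1.6568i) i.e. 3.4706 + 1.6568i and -3.4706 - 1.6568i


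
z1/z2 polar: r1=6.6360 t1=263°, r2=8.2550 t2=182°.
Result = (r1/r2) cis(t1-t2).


r = 6.6360 / 8.2550 = 0.8039
theta = 263° - 182° = 81° = 81° (mod 360)

0.8039 cis(81°)


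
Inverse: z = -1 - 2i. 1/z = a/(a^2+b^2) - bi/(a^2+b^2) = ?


|z|^2 = 1+4 = 5
1/z = (-1 + 2i)/5

1/z = -0.2000 + 0.4000i


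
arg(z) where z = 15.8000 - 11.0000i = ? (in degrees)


Re = 15.8, Im = -11
arg = atan2(-11, 15.8) = -34.8457 degrees

arg(z) = -34.8457 degrees


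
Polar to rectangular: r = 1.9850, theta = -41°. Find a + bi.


a = 1.9850*cos(-41°) = 1.9850*0.7547 = 1.4981
b = 1.9850*sin(-41°) = 1.9850*(-0.65606) = -1.3023

1.4981 - 1.3023i


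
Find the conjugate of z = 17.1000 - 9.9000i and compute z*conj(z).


z_bar = 17.1000 + 9.9000i
z*z_bar = 17.1^2 + (-9.9)^2 = 292.41 + 98.01 = 390.42

z_bar = 17.1000 + 9.9000i, z*z_bar = 390.42


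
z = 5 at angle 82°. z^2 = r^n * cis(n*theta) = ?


r^2 = 5^2 = 25
n*theta = 2*82° = 164° = 164° (mod 360)
a = 25*cos(164°) = -24.0315
b = 25*sin(164°) = 6.8909

25 cis(164°) = -24.0315 + 6.8909i


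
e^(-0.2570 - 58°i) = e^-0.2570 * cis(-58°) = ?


e^-0.2570 = 0.7734
cos(-58°) = 0.5299
sin(-58°) = -0.84805
Real = 0.7734*0.5299 = 0.4098
Imag = 0.7734*(-0.84805) = -0.6559

0.4098 - 0.6559i


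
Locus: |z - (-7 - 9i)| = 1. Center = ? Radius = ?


|z - z0| = r is a circle with center z0 and radius r.
Center = (-7, -9), radius = 1

Circle with center (-7, -9) and radius 1


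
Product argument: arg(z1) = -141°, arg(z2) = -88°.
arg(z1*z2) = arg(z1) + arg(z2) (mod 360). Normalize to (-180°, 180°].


arg(z1*z2) = -141° - 88° = -229°
Normalized to (-180°, 180°]: 131°

131°


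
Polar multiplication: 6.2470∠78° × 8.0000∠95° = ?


r = 6.2470 * 8.0000 = 49.9760
theta = 78° + 95° = 173° = 173° (mod 360)

49.9760 cis(173°)


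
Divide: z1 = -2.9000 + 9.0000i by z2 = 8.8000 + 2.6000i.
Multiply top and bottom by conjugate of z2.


Conjugate of z2 = 8.8000 - 2.6000i
Numerator: (-2.9000 + 9.0000i)(8.8000 - 2.6000i) = -2.1200 + 86.7400i
Denominator: 8.8^2 + 2.6^2 = 84.2
Result = (-2.1200 + 86.7400i)/84.2

-0.0252 + 1.0302i


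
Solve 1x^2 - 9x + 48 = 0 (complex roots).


disc = (-9)^2 - 4*1*48 = 81 - 192 = -111
sqrt(|disc|) = sqrt(111) = 10.5357
Real part = 9/(2*1) = 4.5000
Imag part = 10.5357/(2*1) = 5.2678

4.5000 ± 5.2678i


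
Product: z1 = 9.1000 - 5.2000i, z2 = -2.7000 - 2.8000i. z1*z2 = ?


Real = 9.1*(-2.7) - (-5.2)*(-2.8) = -24.57 - 14.56 = -39.13
Imag = 9.1*(-2.8) - (2.7)*(-5.2) = -25.48 + 14.04 = -11.44

-39.1300 - 11.4400i


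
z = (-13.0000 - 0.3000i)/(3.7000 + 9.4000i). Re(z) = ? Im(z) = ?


Multiply by conjugate: (-13.0000 - 0.3000i)(3.7000 - 9.4000i) / (3.7^2 + 9.4^2)
Numerator real = -13*3.7 - (0.3)*9.4 = -50.92
Numerator imag = -0.3*3.7 - (-13)*9.4 = 121.09
Denominator = 102.05
Re(z) = -50.92/102.05 = -0.4990
Im(z) = 121.09/102.05 = 1.1866

Re(z) = -0.4990, Im(z) = 1.1866


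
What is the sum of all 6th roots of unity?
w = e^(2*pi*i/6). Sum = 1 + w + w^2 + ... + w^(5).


The sum of all 6th roots of unity is 0.
Geometric series: (1 - w^6)/(1 - w) = (1-1)/(1-w) = 0 since w^6 = 1, w ≠ 1.
Alternatively: coefficient of z^5 in z^6 - 1 is 0.

0


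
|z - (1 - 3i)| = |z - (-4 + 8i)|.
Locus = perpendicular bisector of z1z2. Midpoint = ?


Equal distances means the locus is the perpendicular bisector of z1 and z2.
Midpoint = ((1+(-4))/2, (-3+8)/2) = (-1.5000, 2.5000)

Perpendicular bisector through (-1.5000, 2.5000)


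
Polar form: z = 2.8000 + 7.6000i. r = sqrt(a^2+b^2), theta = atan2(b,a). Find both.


r = sqrt(7.84+57.76) = sqrt(65.6) = 8.0994
theta = atan2(7.6, 2.8) = 69.7751 degrees

r = 8.0994, theta = 69.7751 degrees


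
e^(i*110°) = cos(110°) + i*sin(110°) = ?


cos(110°) = -0.3420
sin(110°) = 0.9397

e^(i*110°) = -0.3420 + 0.9397i


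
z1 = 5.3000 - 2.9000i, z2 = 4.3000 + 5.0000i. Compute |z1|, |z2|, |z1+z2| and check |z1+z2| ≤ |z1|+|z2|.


|z1| = sqrt(5.3^2 + (-2.9)^2) = sqrt(36.5) = 6.0415
|z2| = sqrt(4.3^2 + 5^2) = sqrt(43.49) = 6.5947
z1+z2 = 9.6000 + 2.1000i
|z1+z2| = sqrt(96.57) = 9.8270
|z1|+|z2| = 6.0415 + 6.5947 = 12.6362

|z1+z2| = 9.8270 ≤ |z1|+|z2| = 12.6362 (verified)


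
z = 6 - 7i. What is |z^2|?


|z| = sqrt(36+49) = sqrt(85) = 9.2195
|z^2| = |z|^2 = (sqrt(85))^2 = 85

|z^2| = 85


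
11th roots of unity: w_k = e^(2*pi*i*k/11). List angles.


The 11th roots of unity are cis(360k/11°) for k=0..10
Angle step = 360/11 = 32.7273°
Primitive root: cis(32.7273°)
Primitive root = 0.8413 + 0.5406i

11 roots at angles: 0°, 32.7273°, 65.4545°, 98.1818°, 130.9091°, 163.6364°, 196.3636°, 229.0909°, 261.8182°, 294.5455°, 327.2727°


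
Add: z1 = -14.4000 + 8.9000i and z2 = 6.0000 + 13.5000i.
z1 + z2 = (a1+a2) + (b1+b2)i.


Real: -14.4 + 6 = -8.4
Imag: 8.9 + 13.5 = 22.4

-8.4000 + 22.4000i


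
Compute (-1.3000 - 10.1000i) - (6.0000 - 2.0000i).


Real: -1.3 - 6 = -7.3
Imag: -10.1 + 2 = -8.1

-7.3000 - 8.1000i


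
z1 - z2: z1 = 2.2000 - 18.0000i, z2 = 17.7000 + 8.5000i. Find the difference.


Real: 2.2 - 17.7 = -15.5
Imag: -18 - 8.5 = -26.5

-15.5000 - 26.5000i


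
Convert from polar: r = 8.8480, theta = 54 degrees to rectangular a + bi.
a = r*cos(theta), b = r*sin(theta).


a = 8.8480*cos(54°) = 8.8480*0.587785 = 5.2007
b = 8.8480*sin(54°) = 8.8480*0.80902 = 7.1582

5.2007 + 7.1582i


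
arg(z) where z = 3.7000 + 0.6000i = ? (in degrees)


Re = 3.7, Im = 0.6
arg = atan2(0.6, 3.7) = 9.2110 degrees

arg(z) = 9.2110 degrees


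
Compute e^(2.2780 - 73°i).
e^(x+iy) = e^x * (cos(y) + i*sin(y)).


e^2.2780 = 9.7571
cos(-73°) = 0.29237
sin(-73°) = -0.956305
Real = 9.7571*0.29237 = 2.8527
Imag = 9.7571*(-0.956305) = -9.3308

2.8527 - 9.3308i


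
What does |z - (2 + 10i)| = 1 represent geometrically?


|z - z0| = r is a circle with center z0 and radius r.
Center = (2, 10), radius = 1

Circle with center (2, 10) and radius 1


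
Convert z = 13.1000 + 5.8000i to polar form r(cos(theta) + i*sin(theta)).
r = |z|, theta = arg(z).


r = sqrt(171.61+33.64) = sqrt(205.25) = 14.3265
theta = atan2(5.8, 13.1) = 23.8813 degrees

r = 14.3265, theta = 23.8813 degrees


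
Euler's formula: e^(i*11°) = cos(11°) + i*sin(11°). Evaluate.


cos(11°) = 0.9816
sin(11°) = 0.1908

e^(i*11°) = 0.9816 + 0.1908i


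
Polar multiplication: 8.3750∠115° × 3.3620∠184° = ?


r = 8.3750 * 3.3620 = 28.1568
theta = 115° + 184° = 299° = 299° (mod 360)

28.1568 cis(299°)


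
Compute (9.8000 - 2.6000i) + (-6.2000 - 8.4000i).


Real: 9.8 - 6.2 = 3.6
Imag: -2.6 - 8.4 = -11

3.6000 - 11.0000i


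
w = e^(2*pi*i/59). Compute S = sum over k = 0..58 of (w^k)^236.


The roots are w_k = w^k with w = e^(2*pi*i/59), and (w^k)^236 = (w^236)^k.
So S = 1 + u + u^2 + ... + u^(58) with u = w^236.
236 = 4*59 + 0, so 236 is a multiple of 59 and u = (w^59)^4 = 1.
Every one of the 59 terms equals 1: S = 59

S = 59


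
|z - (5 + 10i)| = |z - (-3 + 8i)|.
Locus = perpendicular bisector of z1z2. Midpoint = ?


Equal distances means the locus is the perpendicular bisector of z1 and z2.
Midpoint = ((5+(-3))/2, (10+8)/2) = (1.0000, 9.0000)

Perpendicular bisector through (1.0000, 9.0000)


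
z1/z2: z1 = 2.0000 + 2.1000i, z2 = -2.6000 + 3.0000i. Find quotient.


Conjugate of z2 = -2.6000 - 3.0000i
Numerator: (2.0000 + 2.1000i)(-2.6000 - 3.0000i) = 1.1000 - 11.4600i
Denominator: (-2.6)^2 + 3^2 = 15.76
Result = (1.1000 - 11.4600i)/15.76

0.0698 - 0.7272i


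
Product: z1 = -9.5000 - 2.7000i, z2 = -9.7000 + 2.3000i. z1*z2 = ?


Real = -9.5*(-9.7) - (-2.7)*2.3 = 92.15 - (-6.21) = 98.36
Imag = -9.5*2.3 - (9.7)*(-2.7) = -21.85 + 26.19 = 4.34

98.3600 + 4.3400i


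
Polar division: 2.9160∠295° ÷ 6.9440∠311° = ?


r = 2.9160 / 6.9440 = 0.4199
theta = 295° - 311° = -16° = 344° (mod 360)

0.4199 cis(344°)


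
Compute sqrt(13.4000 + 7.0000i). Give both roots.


|z| = sqrt(179.56+49) = 15.1182
sqrt((|z|+a)/2) = sqrt((15.1182+13.4)/2) = sqrt(14.2591) = 3.7761
sqrt((|z|-a)/2) = sqrt((15.1182-13.4)/2) = sqrt(0.8591) = 0.9269

±(3.7761 + 0.9269i) i.e. 3.7761 + 0.9269i and -3.7761 - 0.9269i


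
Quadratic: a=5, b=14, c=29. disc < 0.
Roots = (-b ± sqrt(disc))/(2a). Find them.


disc = 14^2 - 4*5*29 = 196 - 580 = -384
sqrt(|disc|) = sqrt(384) = 19.5959
Real part = -14/(2*5) = -1.4000
Imag part = 19.5959/(2*5) = 1.9596

-1.4000 ± 1.9596i


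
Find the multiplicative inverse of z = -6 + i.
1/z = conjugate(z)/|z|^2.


|z|^2 = 36+1 = 37
1/z = (-6 - 1i)/37

1/z = -0.1622 - 0.0270i


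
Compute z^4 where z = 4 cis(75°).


r^4 = 4^4 = 256
n*theta = 4*75° = 300° = 300° (mod 360)
a = 256*cos(300°) = 128.0000
b = 256*sin(300°) = -221.7025

256 cis(300°) = 128.0000 - 221.7025i


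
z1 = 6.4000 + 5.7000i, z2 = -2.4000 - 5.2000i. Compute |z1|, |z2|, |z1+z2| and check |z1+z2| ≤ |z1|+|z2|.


|z1| = sqrt(6.4^2 + 5.7^2) = sqrt(73.45) = 8.5703
|z2| = sqrt((-2.4)^2 + (-5.2)^2) = sqrt(32.8) = 5.7271
z1+z2 = 4.0000 + 0.5000i
|z1+z2| = sqrt(16.25) = 4.0311
|z1|+|z2| = 8.5703 + 5.7271 = 14.2974

|z1+z2| = 4.0311 ≤ |z1|+|z2| = 14.2974 (verified)


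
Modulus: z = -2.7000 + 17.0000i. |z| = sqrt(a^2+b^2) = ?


|z| = sqrt((-2.7)^2 + 17^2) = sqrt(7.29 + 289) = sqrt(296.29) = 17.2131

|z| = 17.2131


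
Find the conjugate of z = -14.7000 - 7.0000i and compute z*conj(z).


z_bar = -14.7000 + 7.0000i
z*z_bar = (-14.7)^2 + (-7)^2 = 216.09 + 49 = 265.09

z_bar = -14.7000 + 7.0000i, z*z_bar = 265.09


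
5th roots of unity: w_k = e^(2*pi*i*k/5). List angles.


The 5th roots of unity are cis(360k/5°) for k=0..4
Angle step = 360/5 = 72°
Primitive root: cis(72°)
Primitive root = 0.3090 + 0.9511i

5 roots at angles: 0°, 72°, 144°, 216°, 288°


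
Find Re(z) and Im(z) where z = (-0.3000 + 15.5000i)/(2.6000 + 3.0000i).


Multiply by conjugate: (-0.3000 + 15.5000i)(2.6000 - 3.0000i) / (2.6^2 + 3^2)
Numerator real = -0.3*2.6 + 15.5*3 = 45.72
Numerator imag = 15.5*2.6 - (-0.3)*3 = 41.2
Denominator = 15.76
Re(z) = 45.72/15.76 = 2.9010
Im(z) = 41.2/15.76 = 2.6142

Re(z) = 2.9010, Im(z) = 2.6142


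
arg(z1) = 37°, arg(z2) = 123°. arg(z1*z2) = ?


arg(z1*z2) = 37° + 123° = 160°
Normalized to (-180°, 180°]: 160°

160°


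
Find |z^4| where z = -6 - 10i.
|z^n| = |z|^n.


|z| = sqrt(36+100) = sqrt(136) = 11.6619
|z^4| = |z|^4 = (sqrt(136))^4 = 136^2 = 18496

|z^4| = 18496


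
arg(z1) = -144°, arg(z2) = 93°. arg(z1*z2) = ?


arg(z1*z2) = -144° + 93° = -51°
Normalized to (-180°, 180°]: -51°

-51°


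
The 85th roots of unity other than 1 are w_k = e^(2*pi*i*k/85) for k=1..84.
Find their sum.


With w = e^(2*pi*i/85), all 85 of the 85th roots of unity w^0 = 1, w, ..., w^(84) sum to 0: 1 + w + ... + w^(84) = (1 - w^85)/(1 - w) = 0 since w^85 = 1, w ≠ 1.
Removing the root 1: w + w^2 + ... + w^(84) = 0 - 1 = -1

Sum = -1


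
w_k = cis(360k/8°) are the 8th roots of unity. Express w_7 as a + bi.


Angle = 360*7/8 = 315°
a = cos(315°) = 0.7071
b = sin(315°) = -0.7071

0.7071 - 0.7071i


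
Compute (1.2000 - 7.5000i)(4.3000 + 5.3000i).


Real = 1.2*4.3 - (-7.5)*5.3 = 5.16 - (-39.75) = 44.91
Imag = 1.2*5.3 + 4.3*(-7.5) = 6.36 - (32.25) = -25.89

44.9100 - 25.8900i


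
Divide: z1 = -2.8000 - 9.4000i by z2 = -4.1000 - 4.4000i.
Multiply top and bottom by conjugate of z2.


Conjugate of z2 = -4.1000 + 4.4000i
Numerator: (-2.8000 - 9.4000i)(-4.1000 + 4.4000i) = 52.8400 + 26.2200i
Denominator: (-4.1)^2 + (-4.4)^2 = 36.17
Result = (52.8400 + 26.2200i)/36.17

1.4609 + 0.7249i


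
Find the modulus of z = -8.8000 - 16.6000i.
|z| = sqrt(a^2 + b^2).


|z| = sqrt((-8.8)^2 + (-16.6)^2) = sqrt(77.44 + 275.56) = sqrt(353) = 18.7883

|z| = 18.7883


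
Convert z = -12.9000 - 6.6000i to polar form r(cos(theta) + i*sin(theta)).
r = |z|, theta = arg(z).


r = sqrt(166.41+43.56) = sqrt(209.97) = 14.4903
theta = atan2(-6.6, -12.9) = -152.9044 degrees

r = 14.4903, theta = -152.9044 degrees


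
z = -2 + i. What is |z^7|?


|z| = sqrt(4+1) = sqrt(5) = 2.2361
|z^7| = |z|^7 = (sqrt(5))^7 = 5^3 * sqrt(5) = 125*sqrt(5)

|z^7| = 125*sqrt(5) ≈ 279.5085


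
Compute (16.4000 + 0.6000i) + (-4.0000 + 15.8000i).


Real: 16.4 - 4 = 12.4
Imag: 0.6 + 15.8 = 16.4

12.4000 + 16.4000i


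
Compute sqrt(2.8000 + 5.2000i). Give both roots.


|z| = sqrt(7.84+27.04) = 5.9059
sqrt((|z|+a)/2) = sqrt((5.9059+2.8)/2) = sqrt(4.3530) = 2.0864
sqrt((|z|-a)/2) = sqrt((5.9059-2.8)/2) = sqrt(1.5530) = 1.2462

±(2.0864 + 1.2462i) i.e. 2.0864 + 1.2462i and -2.0864 - 1.2462i


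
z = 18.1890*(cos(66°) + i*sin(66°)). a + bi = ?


a = 18.1890*cos(66°) = 18.1890*0.406737 = 7.3981
b = 18.1890*sin(66°) = 18.1890*0.913545 = 16.6165

7.3981 + 16.6165i


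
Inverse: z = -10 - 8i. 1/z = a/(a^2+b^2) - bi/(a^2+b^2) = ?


|z|^2 = 100+64 = 164
1/z = (-10 + 8i)/164

1/z = -0.0610 + 0.0488i


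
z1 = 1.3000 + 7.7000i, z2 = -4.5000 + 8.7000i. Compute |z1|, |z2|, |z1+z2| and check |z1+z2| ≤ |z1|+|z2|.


|z1| = sqrt(1.3^2 + 7.7^2) = sqrt(60.98) = 7.8090
|z2| = sqrt((-4.5)^2 + 8.7^2) = sqrt(95.94) = 9.7949
z1+z2 = -3.2000 + 16.4000i
|z1+z2| = sqrt(279.2) = 16.7093
|z1|+|z2| = 7.8090 + 9.7949 = 17.6039

|z1+z2| = 16.7093 ≤ |z1|+|z2| = 17.6039 (verified)


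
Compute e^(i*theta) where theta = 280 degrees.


cos(280°) = 0.1736
sin(280°) = -0.9848

e^(i*280°) = 0.1736 - 0.9848i


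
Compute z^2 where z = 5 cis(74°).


r^2 = 5^2 = 25
n*theta = 2*74° = 148° = 148° (mod 360)
a = 25*cos(148°) = -21.2012
b = 25*sin(148°) = 13.2480

25 cis(148°) = -21.2012 + 13.2480i


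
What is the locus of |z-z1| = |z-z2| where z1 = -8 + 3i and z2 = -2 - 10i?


Equal distances means the locus is the perpendicular bisector of z1 and z2.
Midpoint = ((-8+(-2))/2, (3+(-10))/2) = (-5.0000, -3.5000)

Perpendicular bisector through (-5.0000, -3.5000)


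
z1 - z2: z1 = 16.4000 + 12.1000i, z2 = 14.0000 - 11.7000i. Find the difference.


Real: 16.4 - 14 = 2.4
Imag: 12.1 + 11.7 = 23.8

2.4000 + 23.8000i


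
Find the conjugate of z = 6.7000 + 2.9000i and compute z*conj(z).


z_bar = 6.7000 - 2.9000i
z*z_bar = 6.7^2 + 2.9^2 = 44.89 + 8.41 = 53.3

z_bar = 6.7000 - 2.9000i, z*z_bar = 53.3


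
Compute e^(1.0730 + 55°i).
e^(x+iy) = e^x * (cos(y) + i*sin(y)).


e^1.0730 = 2.9241
cos(55°) = 0.57358
sin(55°) = 0.81915
Real = 2.9241*0.57358 = 1.6772
Imag = 2.9241*0.81915 = 2.3953

1.6772 + 2.3953i


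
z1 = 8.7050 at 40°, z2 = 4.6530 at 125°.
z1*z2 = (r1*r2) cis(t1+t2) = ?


r = 8.7050 * 4.6530 = 40.5044
theta = 40° + 125° = 165° = 165° (mod 360)

40.5044 cis(165°)


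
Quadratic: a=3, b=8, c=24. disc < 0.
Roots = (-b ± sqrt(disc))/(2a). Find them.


disc = 8^2 - 4*3*24 = 64 - 288 = -224
sqrt(|disc|) = sqrt(224) = 14.9666
Real part = -8/(2*3) = -1.3333
Imag part = 14.9666/(2*3) = 2.4944

-1.3333 ± 2.4944i


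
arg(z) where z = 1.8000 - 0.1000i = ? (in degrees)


Re = 1.8, Im = -0.1
arg = atan2(-0.1, 1.8) = -3.1798 degrees

arg(z) = -3.1798 degrees


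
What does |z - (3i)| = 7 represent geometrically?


|z - z0| = r is a circle with center z0 and radius r.
Center = (0, 3), radius = 7

Circle with center (0, 3) and radius 7


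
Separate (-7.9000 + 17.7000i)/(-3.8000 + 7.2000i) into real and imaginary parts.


Multiply by conjugate: (-7.9000 + 17.7000i)(-3.8000 - 7.2000i) / ((-3.8)^2 + 7.2^2)
Numerator real = -7.9*(-3.8) + 17.7*7.2 = 157.46
Numerator imag = 17.7*(-3.8) - (-7.9)*7.2 = -10.38
Denominator = 66.28
Re(z) = 157.46/66.28 = 2.3757
Im(z) = -10.38/66.28 = -0.1566

Re(z) = 2.3757, Im(z) = -0.1566


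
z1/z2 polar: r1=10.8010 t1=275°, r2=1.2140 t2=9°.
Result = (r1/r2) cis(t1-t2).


r = 10.8010 / 1.2140 = 8.8970
theta = 275° - 9° = 266° = 266° (mod 360)

8.8970 cis(266°)


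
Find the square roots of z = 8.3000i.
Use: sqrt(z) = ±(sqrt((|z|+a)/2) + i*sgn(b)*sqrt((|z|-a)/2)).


|z| = sqrt(0+68.89) = 8.3000
sqrt((|z|+a)/2) = sqrt((8.3000+0)/2) = sqrt(4.1500) = 2.0372
sqrt((|z|-a)/2) = sqrt((8.3000-0)/2) = sqrt(4.1500) = 2.0372

±(2.0372 + 2.0372i) i.e. 2.0372 + 2.0372i and -2.0372 - 2.0372i


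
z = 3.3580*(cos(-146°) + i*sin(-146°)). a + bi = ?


a = 3.3580*cos(-146°) = 3.3580*(-0.82904) = -2.7839
b = 3.3580*sin(-146°) = 3.3580*(-0.5592) = -1.8778

-2.7839 - 1.8778i


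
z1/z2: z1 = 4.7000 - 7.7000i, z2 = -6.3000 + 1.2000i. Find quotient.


Conjugate of z2 = -6.3000 - 1.2000i
Numerator: (4.7000 - 7.7000i)(-6.3000 - 1.2000i) = -38.8500 + 42.8700i
Denominator: (-6.3)^2 + 1.2^2 = 41.13
Result = (-38.8500 + 42.8700i)/41.13

-0.9446 + 1.0423i


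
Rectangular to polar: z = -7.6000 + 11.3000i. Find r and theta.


r = sqrt(57.76+127.69) = sqrt(185.45) = 13.6180
theta = atan2(11.3, -7.6) = 123.9235 degrees

r = 13.6180, theta = 123.9235 degrees


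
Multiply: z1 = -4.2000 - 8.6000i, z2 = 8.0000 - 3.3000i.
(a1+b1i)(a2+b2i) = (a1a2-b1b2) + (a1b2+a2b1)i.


Real = -4.2*8 - (-8.6)*(-3.3) = -33.6 - 28.38 = -61.98
Imag = -4.2*(-3.3) + 8*(-8.6) = 13.86 - (68.8) = -54.94

-61.9800 - 54.9400i


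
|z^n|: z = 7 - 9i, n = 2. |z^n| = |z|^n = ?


|z| = sqrt(49+81) = sqrt(130) = 11.4018
|z^2| = |z|^2 = (sqrt(130))^2 = 130

|z^2| = 130


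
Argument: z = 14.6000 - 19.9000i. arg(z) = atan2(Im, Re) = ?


Re = 14.6, Im = -19.9
arg = atan2(-19.9, 14.6) = -53.7337 degrees

arg(z) = -53.7337 degrees


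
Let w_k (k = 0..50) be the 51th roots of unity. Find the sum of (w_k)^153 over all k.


The roots are w_k = w^k with w = e^(2*pi*i/51), and (w^k)^153 = (w^153)^k.
So S = 1 + u + u^2 + ... + u^(50) with u = w^153.
153 = 3*51 + 0, so 153 is a multiple of 51 and u = (w^51)^3 = 1.
Every one of the 51 terms equals 1: S = 51

S = 51


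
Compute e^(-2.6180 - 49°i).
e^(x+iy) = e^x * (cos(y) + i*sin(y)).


e^-2.6180 = 0.07295
cos(-49°) = 0.6561
sin(-49°) = -0.7547
Real = 0.07295*0.6561 = 0.0479
Imag = 0.07295*(-0.7547) = -0.0551

0.0479 - 0.0551i


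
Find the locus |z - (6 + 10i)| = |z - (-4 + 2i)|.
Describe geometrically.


Equal distances means the locus is the perpendicular bisector of z1 and z2.
Midpoint = ((6+(-4))/2, (10+2)/2) = (1.0000, 6.0000)

Perpendicular bisector through (1.0000, 6.0000)


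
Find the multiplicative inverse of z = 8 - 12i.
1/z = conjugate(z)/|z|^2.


|z|^2 = 64+144 = 208
1/z = (8 + 12i)/208

1/z = 0.0385 + 0.0577i


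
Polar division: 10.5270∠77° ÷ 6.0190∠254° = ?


r = 10.5270 / 6.0190 = 1.7490
theta = 77° - 254° = -177° = 183° (mod 360)

1.7490 cis(183°)


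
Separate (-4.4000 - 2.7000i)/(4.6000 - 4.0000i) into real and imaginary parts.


Multiply by conjugate: (-4.4000 - 2.7000i)(4.6000 + 4.0000i) / (4.6^2 + (-4)^2)
Numerator real = -4.4*4.6 - (2.7)*(-4) = -9.44
Numerator imag = -2.7*4.6 - (-4.4)*(-4) = -30.02
Denominator = 37.16
Re(z) = -9.44/37.16 = -0.2540
Im(z) = -30.02/37.16 = -0.8079

Re(z) = -0.2540, Im(z) = -0.8079


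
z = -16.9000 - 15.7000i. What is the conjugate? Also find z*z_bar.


z_bar = -16.9000 + 15.7000i
z*z_bar = (-16.9)^2 + (-15.7)^2 = 285.61 + 246.49 = 532.1

z_bar = -16.9000 + 15.7000i, z*z_bar = 532.1


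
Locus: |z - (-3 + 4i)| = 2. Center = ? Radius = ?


|z - z0| = r is a circle with center z0 and radius r.
Center = (-3, 4), radius = 2

Circle with center (-3, 4) and radius 2


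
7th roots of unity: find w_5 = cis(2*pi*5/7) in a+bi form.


Angle = 360*5/7 = 257.1429°
a = cos(257.1429°) = -0.2225
b = sin(257.1429°) = -0.9749

-0.2225 - 0.9749i


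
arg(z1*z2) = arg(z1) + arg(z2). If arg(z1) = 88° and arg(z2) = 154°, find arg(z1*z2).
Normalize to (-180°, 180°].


arg(z1*z2) = 88° + 154° = 242°
Normalized to (-180°, 180°]: -118°

-118°


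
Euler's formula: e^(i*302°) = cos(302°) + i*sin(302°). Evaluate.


cos(302°) = 0.5299
sin(302°) = -0.8480

e^(i*302°) = 0.5299 - 0.8480i


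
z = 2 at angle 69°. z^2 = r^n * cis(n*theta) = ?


r^2 = 2^2 = 4
n*theta = 2*69° = 138° = 138° (mod 360)
a = 4*cos(138°) = -2.9726
b = 4*sin(138°) = 2.6765

4 cis(138°) = -2.9726 + 2.6765i


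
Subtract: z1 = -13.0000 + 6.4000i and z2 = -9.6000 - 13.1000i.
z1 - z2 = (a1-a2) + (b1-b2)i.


Real: -13 + 9.6 = -3.4
Imag: 6.4 + 13.1 = 19.5

-3.4000 + 19.5000i


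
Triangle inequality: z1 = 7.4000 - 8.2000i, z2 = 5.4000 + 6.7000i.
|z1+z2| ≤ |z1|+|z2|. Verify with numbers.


|z1| = sqrt(7.4^2 + (-8.2)^2) = sqrt(122) = 11.0454
|z2| = sqrt(5.4^2 + 6.7^2) = sqrt(74.05) = 8.6052
z1+z2 = 12.8000 - 1.5000i
|z1+z2| = sqrt(166.09) = 12.8876
|z1|+|z2| = 11.0454 + 8.6052 = 19.6506

|z1+z2| = 12.8876 ≤ |z1|+|z2| = 19.6506 (verified)


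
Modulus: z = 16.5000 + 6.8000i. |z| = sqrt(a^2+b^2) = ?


|z| = sqrt(16.5^2 + 6.8^2) = sqrt(272.25 + 46.24) = sqrt(318.49) = 17.8463

|z| = 17.8463


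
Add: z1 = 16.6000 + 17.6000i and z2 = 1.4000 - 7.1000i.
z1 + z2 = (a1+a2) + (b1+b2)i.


Real: 16.6 + 1.4 = 18
Imag: 17.6 - 7.1 = 10.5

18.0000 + 10.5000i


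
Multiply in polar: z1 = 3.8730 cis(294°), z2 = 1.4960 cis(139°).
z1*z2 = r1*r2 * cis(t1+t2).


r = 3.8730 * 1.4960 = 5.7940
theta = 294° + 139° = 433° = 73° (mod 360)

5.7940 cis(73°)


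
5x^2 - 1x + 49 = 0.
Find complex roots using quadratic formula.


disc = (-1)^2 - 4*5*49 = 1 - 980 = -979
sqrt(|disc|) = sqrt(979) = 31.2890
Real part = 1/(2*5) = 0.1000
Imag part = 31.2890/(2*5) = 3.1289

0.1000 ± 3.1289i


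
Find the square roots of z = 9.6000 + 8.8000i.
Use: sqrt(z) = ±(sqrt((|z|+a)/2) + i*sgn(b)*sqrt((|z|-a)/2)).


|z| = sqrt(92.16+77.44) = 13.0231
sqrt((|z|+a)/2) = sqrt((13.0231+9.6)/2) = sqrt(11.3115) = 3.3633
sqrt((|z|-a)/2) = sqrt((13.0231-9.6)/2) = sqrt(1.7115) = 1.3083

±(3.3633 + 1.3083i) i.e. 3.3633 + 1.3083i and -3.3633 - 1.3083i


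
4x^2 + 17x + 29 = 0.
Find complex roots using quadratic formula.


disc = 17^2 - 4*4*29 = 289 - 464 = -175
sqrt(|disc|) = sqrt(175) = 13.2288
Real part = -17/(2*4) = -2.1250
Imag part = 13.2288/(2*4) = 1.6536

-2.1250 ± 1.6536i


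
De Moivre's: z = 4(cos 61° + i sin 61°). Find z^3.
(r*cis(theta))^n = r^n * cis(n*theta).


r^3 = 4^3 = 64
n*theta = 3*61° = 183° = 183° (mod 360)
a = 64*cos(183°) = -63.9123
b = 64*sin(183°) = -3.3495

64 cis(183°) = -63.9123 - 3.3495i


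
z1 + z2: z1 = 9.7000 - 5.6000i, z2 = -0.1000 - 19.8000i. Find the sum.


Real: 9.7 - 0.1 = 9.6
Imag: -5.6 - 19.8 = -25.4

9.6000 - 25.4000i


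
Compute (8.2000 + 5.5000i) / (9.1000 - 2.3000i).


Conjugate of z2 = 9.1000 + 2.3000i
Numerator: (8.2000 + 5.5000i)(9.1000 + 2.3000i) = 61.9700 + 68.9100i
Denominator: 9.1^2 + (-2.3)^2 = 88.1
Result = (61.9700 + 68.9100i)/88.1

0.7034 + 0.7822i


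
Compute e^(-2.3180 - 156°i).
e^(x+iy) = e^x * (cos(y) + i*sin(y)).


e^-2.3180 = 0.0985
cos(-156°) = -0.9135
sin(-156°) = -0.4067
Real = 0.0985*(-0.9135) = -0.0900
Imag = 0.0985*(-0.4067) = -0.0401

-0.0900 - 0.0401i


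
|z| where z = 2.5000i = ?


|z| = sqrt(0^2 + 2.5^2) = sqrt(0 + 6.25) = sqrt(6.25) = 2.5000

|z| = 2.5000


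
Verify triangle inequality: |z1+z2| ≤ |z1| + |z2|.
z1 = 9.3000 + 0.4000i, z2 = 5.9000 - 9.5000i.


|z1| = sqrt(9.3^2 + 0.4^2) = sqrt(86.65) = 9.3086
|z2| = sqrt(5.9^2 + (-9.5)^2) = sqrt(125.06) = 11.1830
z1+z2 = 15.2000 - 9.1000i
|z1+z2| = sqrt(313.85) = 17.7158
|z1|+|z2| = 9.3086 + 11.1830 = 20.4916

|z1+z2| = 17.7158 ≤ |z1|+|z2| = 20.4916 (verified)


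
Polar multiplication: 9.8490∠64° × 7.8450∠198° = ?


r = 9.8490 * 7.8450 = 77.2654
theta = 64° + 198° = 262° = 262° (mod 360)

77.2654 cis(262°)


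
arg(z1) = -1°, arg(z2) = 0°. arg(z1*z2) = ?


arg(z1*z2) = -1° + 0° = -1°
Normalized to (-180°, 180°]: -1°

-1°


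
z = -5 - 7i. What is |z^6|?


|z| = sqrt(25+49) = sqrt(74) = 8.6023
|z^6| = |z|^6 = (sqrt(74))^6 = 74^3 = 405224

|z^6| = 405224


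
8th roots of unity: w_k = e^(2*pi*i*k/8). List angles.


The 8th roots of unity are cis(360k/8°) for k=0..7
Angle step = 360/8 = 45°
Primitive root: cis(45°)
Primitive root = 0.7071 + 0.7071i

8 roots at angles: 0°, 45°, 90°, 135°, 180°, 225°, 270°, 315°


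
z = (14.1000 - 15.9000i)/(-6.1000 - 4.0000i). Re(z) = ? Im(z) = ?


Multiply by conjugate: (14.1000 - 15.9000i)(-6.1000 + 4.0000i) / ((-6.1)^2 + (-4)^2)
Numerator real = 14.1*(-6.1) - (15.9)*(-4) = -22.41
Numerator imag = -15.9*(-6.1) - 14.1*(-4) = 153.39
Denominator = 53.21
Re(z) = -22.41/53.21 = -0.4212
Im(z) = 153.39/53.21 = 2.8827

Re(z) = -0.4212, Im(z) = 2.8827


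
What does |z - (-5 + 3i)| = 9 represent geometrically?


|z - z0| = r is a circle with center z0 and radius r.
Center = (-5, 3), radius = 9

Circle with center (-5, 3) and radius 9


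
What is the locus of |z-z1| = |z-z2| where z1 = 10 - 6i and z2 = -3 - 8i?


Equal distances means the locus is the perpendicular bisector of z1 and z2.
Midpoint = ((10+(-3))/2, (-6+(-8))/2) = (3.5000, -7.0000)

Perpendicular bisector through (3.5000, -7.0000)


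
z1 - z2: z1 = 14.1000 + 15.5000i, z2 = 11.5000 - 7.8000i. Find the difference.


Real: 14.1 - 11.5 = 2.6
Imag: 15.5 + 7.8 = 23.3

2.6000 + 23.3000i


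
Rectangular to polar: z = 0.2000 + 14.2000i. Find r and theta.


r = sqrt(0.04+201.64) = sqrt(201.68) = 14.2014
theta = atan2(14.2, 0.2) = 89.1931 degrees

r = 14.2014, theta = 89.1931 degrees


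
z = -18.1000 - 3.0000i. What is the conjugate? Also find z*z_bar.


z_bar = -18.1000 + 3.0000i
z*z_bar = (-18.1)^2 + (-3)^2 = 327.61 + 9 = 336.61

z_bar = -18.1000 + 3.0000i, z*z_bar = 336.61


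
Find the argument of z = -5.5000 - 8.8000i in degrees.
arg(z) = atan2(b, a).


Re = -5.5, Im = -8.8
arg = atan2(-8.8, -5.5) = -122.0054 degrees

arg(z) = -122.0054 degrees


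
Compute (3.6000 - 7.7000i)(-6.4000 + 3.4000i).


Real = 3.6*(-6.4) - (-7.7)*3.4 = -23.04 - (-26.18) = 3.14
Imag = 3.6*3.4 - (6.4)*(-7.7) = 12.24 + 49.28 = 61.52

3.1400 + 61.5200i


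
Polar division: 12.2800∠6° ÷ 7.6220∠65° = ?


r = 12.2800 / 7.6220 = 1.6111
theta = 6° - 65° = -59° = 301° (mod 360)

1.6111 cis(301°)


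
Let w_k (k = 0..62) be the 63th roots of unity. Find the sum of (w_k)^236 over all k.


The roots are w_k = w^k with w = e^(2*pi*i/63), and (w^k)^236 = (w^236)^k.
So S = 1 + u + u^2 + ... + u^(62) with u = w^236.
236 = 3*63 + 47, so 236 is not a multiple of 63: u = (w^63)^3 * w^47 = w^47 ≠ 1 (w is a primitive 63th root), while u^63 = (w^63)^236 = 1.
Geometric series: S = (1 - u^63)/(1 - u) = (1 - 1)/(1 - u) = 0

S = 0


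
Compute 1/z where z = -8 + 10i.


|z|^2 = 64+100 = 164
1/z = (-8 - 10i)/164

1/z = -0.0488 - 0.0610i


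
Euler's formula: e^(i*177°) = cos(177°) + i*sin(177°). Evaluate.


cos(177°) = -0.9986
sin(177°) = 0.0523

e^(i*177°) = -0.9986 + 0.0523i


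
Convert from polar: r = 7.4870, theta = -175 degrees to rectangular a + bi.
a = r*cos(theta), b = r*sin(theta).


a = 7.4870*cos(-175°) = 7.4870*(-0.9962) = -7.4585
b = 7.4870*sin(-175°) = 7.4870*(-0.087156) = -0.6525

-7.4585 - 0.6525i


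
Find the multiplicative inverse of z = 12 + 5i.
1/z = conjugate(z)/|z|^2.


|z|^2 = 144+25 = 169
1/z = (12 - 5i)/169

1/z = 0.0710 - 0.0296i


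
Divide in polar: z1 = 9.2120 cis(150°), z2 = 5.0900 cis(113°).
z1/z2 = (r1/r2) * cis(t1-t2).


r = 9.2120 / 5.0900 = 1.8098
theta = 150° - 113° = 37° = 37° (mod 360)

1.8098 cis(37°)


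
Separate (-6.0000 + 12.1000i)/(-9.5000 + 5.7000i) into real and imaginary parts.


Multiply by conjugate: (-6.0000 + 12.1000i)(-9.5000 - 5.7000i) / ((-9.5)^2 + 5.7^2)
Numerator real = -6*(-9.5) + 12.1*5.7 = 125.97
Numerator imag = 12.1*(-9.5) - (-6)*5.7 = -80.75
Denominator = 122.74
Re(z) = 125.97/122.74 = 1.0263
Im(z) = -80.75/122.74 = -0.6579

Re(z) = 1.0263, Im(z) = -0.6579


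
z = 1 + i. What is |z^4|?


|z| = sqrt(1+1) = sqrt(2) = 1.4142
|z^4| = |z|^4 = (sqrt(2))^4 = 2^2 = 4

|z^4| = 4


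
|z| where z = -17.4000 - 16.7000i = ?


|z| = sqrt((-17.4)^2 + (-16.7)^2) = sqrt(302.76 + 278.89) = sqrt(581.65) = 24.1174

|z| = 24.1174


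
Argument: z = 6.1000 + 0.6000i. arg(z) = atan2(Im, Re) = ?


Re = 6.1, Im = 0.6
arg = atan2(0.6, 6.1) = 5.6176 degrees

arg(z) = 5.6176 degrees


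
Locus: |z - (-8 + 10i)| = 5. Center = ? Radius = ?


|z - z0| = r is a circle with center z0 and radius r.
Center = (-8, 10), radius = 5

Circle with center (-8, 10) and radius 5


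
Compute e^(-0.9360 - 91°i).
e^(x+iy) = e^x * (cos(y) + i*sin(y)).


e^-0.9360 = 0.3922
cos(-91°) = -0.01745
sin(-91°) = -0.9998
Real = 0.3922*(-0.01745) = -0.0068
Imag = 0.3922*(-0.9998) = -0.3921

-0.0068 - 0.3921i


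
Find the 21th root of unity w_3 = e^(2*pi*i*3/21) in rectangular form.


Angle = 360*3/21 = 51.4286°
a = cos(51.4286°) = 0.6235
b = sin(51.4286°) = 0.7818

0.6235 + 0.7818i


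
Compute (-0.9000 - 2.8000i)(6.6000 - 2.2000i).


Real = -0.9*6.6 - (-2.8)*(-2.2) = -5.94 - 6.16 = -12.1
Imag = -0.9*(-2.2) + 6.6*(-2.8) = 1.98 - (18.48) = -16.5

-12.1000 - 16.5000i


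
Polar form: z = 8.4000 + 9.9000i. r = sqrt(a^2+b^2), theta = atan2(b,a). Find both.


r = sqrt(70.56+98.01) = sqrt(168.57) = 12.9835
theta = atan2(9.9, 8.4) = 49.6859 degrees

r = 12.9835, theta = 49.6859 degrees


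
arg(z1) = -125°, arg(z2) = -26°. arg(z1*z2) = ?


arg(z1*z2) = -125° - 26° = -151°
Normalized to (-180°, 180°]: -151°

-151°


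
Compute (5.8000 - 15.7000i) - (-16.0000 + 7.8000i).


Real: 5.8 + 16 = 21.8
Imag: -15.7 - 7.8 = -23.5

21.8000 - 23.5000i


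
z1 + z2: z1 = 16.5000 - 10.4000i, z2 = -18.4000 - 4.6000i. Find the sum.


Real: 16.5 - 18.4 = -1.9
Imag: -10.4 - 4.6 = -15

-1.9000 - 15.0000i


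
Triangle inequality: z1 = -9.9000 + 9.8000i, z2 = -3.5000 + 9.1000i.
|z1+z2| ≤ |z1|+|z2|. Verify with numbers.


|z1| = sqrt((-9.9)^2 + 9.8^2) = sqrt(194.05) = 13.9302
|z2| = sqrt((-3.5)^2 + 9.1^2) = sqrt(95.06) = 9.7499
z1+z2 = -13.4000 + 18.9000i
|z1+z2| = sqrt(536.77) = 23.1683
|z1|+|z2| = 13.9302 + 9.7499 = 23.6801

|z1+z2| = 23.1683 ≤ |z1|+|z2| = 23.6801 (verified)


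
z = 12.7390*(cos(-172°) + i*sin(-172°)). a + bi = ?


a = 12.7390*cos(-172°) = 12.7390*(-0.99027) = -12.6150
b = 12.7390*sin(-172°) = 12.7390*(-0.13917) = -1.7729

-12.6150 - 1.7729i


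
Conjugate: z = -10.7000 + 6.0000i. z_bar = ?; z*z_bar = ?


z_bar = -10.7000 - 6.0000i
z*z_bar = (-10.7)^2 + 6^2 = 114.49 + 36 = 150.49

z_bar = -10.7000 - 6.0000i, z*z_bar = 150.49


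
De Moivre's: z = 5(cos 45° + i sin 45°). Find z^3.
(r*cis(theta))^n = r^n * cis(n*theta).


r^3 = 5^3 = 125
n*theta = 3*45° = 135° = 135° (mod 360)
a = 125*cos(135°) = -88.3883
b = 125*sin(135°) = 88.3883

125 cis(135°) = -88.3883 + 88.3883i


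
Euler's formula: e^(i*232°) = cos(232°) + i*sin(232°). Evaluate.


cos(232°) = -0.6157
sin(232°) = -0.7880

e^(i*232°) = -0.6157 - 0.7880i


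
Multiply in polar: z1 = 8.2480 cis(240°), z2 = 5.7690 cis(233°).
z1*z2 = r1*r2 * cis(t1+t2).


r = 8.2480 * 5.7690 = 47.5827
theta = 240° + 233° = 473° = 113° (mod 360)

47.5827 cis(113°)


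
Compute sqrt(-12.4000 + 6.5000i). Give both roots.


|z| = sqrt(153.76+42.25) = 14.0004
sqrt((|z|+a)/2) = sqrt((14.0004+(-12.4))/2) = sqrt(0.8002) = 0.8945
sqrt((|z|-a)/2) = sqrt((14.0004-(-12.4))/2) = sqrt(13.2002) = 3.6332

±(0.8945 + 3.6332i) i.e. 0.8945 + 3.6332i and -0.8945 - 3.6332i


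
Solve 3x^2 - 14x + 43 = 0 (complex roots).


disc = (-14)^2 - 4*3*43 = 196 - 516 = -320
sqrt(|disc|) = sqrt(320) = 17.8885
Real part = 14/(2*3) = 2.3333
Imag part = 17.8885/(2*3) = 2.9814

2.3333 ± 2.9814i


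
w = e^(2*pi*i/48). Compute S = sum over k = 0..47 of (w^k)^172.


The roots are w_k = w^k with w = e^(2*pi*i/48), and (w^k)^172 = (w^172)^k.
So S = 1 + u + u^2 + ... + u^(47) with u = w^172.
172 = 3*48 + 28, so 172 is not a multiple of 48: u = (w^48)^3 * w^28 = w^28 ≠ 1 (w is a primitive 48th root), while u^48 = (w^48)^172 = 1.
Geometric series: S = (1 - u^48)/(1 - u) = (1 - 1)/(1 - u) = 0

S = 0


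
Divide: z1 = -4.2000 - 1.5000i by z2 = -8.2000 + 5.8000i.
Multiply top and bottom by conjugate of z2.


Conjugate of z2 = -8.2000 - 5.8000i
Numerator: (-4.2000 - 1.5000i)(-8.2000 - 5.8000i) = 25.7400 + 36.6600i
Denominator: (-8.2)^2 + 5.8^2 = 100.88
Result = (25.7400 + 36.6600i)/100.88

0.2552 + 0.3634i


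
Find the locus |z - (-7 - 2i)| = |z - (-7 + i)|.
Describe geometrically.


Equal distances means the locus is the perpendicular bisector of z1 and z2.
Midpoint = ((-7+(-7))/2, (-2+1)/2) = (-7.0000, -0.5000)

Perpendicular bisector through (-7.0000, -0.5000)


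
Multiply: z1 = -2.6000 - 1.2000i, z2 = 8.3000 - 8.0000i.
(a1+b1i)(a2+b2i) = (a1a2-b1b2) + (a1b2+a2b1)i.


Real = -2.6*8.3 - (-1.2)*(-8) = -21.58 - 9.6 = -31.18
Imag = -2.6*(-8) + 8.3*(-1.2) = 20.8 - (9.96) = 10.84

-31.1800 + 10.8400i


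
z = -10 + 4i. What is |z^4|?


|z| = sqrt(100+16) = sqrt(116) = 10.7703
|z^4| = |z|^4 = (sqrt(116))^4 = 116^2 = 13456

|z^4| = 13456


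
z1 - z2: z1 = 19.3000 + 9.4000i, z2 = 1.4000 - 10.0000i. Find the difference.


Real: 19.3 - 1.4 = 17.9
Imag: 9.4 + 10 = 19.4

17.9000 + 19.4000i


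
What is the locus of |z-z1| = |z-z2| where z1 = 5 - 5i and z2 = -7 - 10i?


Equal distances means the locus is the perpendicular bisector of z1 and z2.
Midpoint = ((5+(-7))/2, (-5+(-10))/2) = (-1.0000, -7.5000)

Perpendicular bisector through (-1.0000, -7.5000)


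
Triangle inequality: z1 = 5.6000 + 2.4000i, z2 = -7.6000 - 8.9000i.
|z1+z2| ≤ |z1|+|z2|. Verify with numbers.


|z1| = sqrt(5.6^2 + 2.4^2) = sqrt(37.12) = 6.0926
|z2| = sqrt((-7.6)^2 + (-8.9)^2) = sqrt(136.97) = 11.7034
z1+z2 = -2.0000 - 6.5000i
|z1+z2| = sqrt(46.25) = 6.8007
|z1|+|z2| = 6.0926 + 11.7034 = 17.7960

|z1+z2| = 6.8007 ≤ |z1|+|z2| = 17.7960 (verified)


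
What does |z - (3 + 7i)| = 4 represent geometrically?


|z - z0| = r is a circle with center z0 and radius r.
Center = (3, 7), radius = 4

Circle with center (3, 7) and radius 4


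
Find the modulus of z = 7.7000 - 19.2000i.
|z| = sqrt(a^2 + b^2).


|z| = sqrt(7.7^2 + (-19.2)^2) = sqrt(59.29 + 368.64) = sqrt(427.93) = 20.6865

|z| = 20.6865


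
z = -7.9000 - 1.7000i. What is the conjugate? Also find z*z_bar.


z_bar = -7.9000 + 1.7000i
z*z_bar = (-7.9)^2 + (-1.7)^2 = 62.41 + 2.89 = 65.3

z_bar = -7.9000 + 1.7000i, z*z_bar = 65.3


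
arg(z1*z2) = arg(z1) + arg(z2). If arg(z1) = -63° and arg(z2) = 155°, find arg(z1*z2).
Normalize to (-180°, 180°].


arg(z1*z2) = -63° + 155° = 92°
Normalized to (-180°, 180°]: 92°

92°


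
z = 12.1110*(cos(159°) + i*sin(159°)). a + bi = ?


a = 12.1110*cos(159°) = 12.1110*(-0.93358) = -11.3066
b = 12.1110*sin(159°) = 12.1110*0.35837 = 4.3402

-11.3066 + 4.3402i


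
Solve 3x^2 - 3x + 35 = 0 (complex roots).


disc = (-3)^2 - 4*3*35 = 9 - 420 = -411
sqrt(|disc|) = sqrt(411) = 20.2731
Real part = 3/(2*3) = 0.5000
Imag part = 20.2731/(2*3) = 3.3789

0.5000 ± 3.3789i
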